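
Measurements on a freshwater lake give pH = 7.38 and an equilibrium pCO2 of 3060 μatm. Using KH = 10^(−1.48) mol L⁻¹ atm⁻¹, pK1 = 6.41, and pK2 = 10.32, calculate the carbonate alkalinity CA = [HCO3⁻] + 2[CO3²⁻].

[CO2*] = KH · pCO2 = 10^(−1.48) × 3060×10^-6 = 1.013×10^-4 mol/L
α₀ = 1/(1 + K1/[H⁺] + K1K2/[H⁺]²) = 1/(1 + 10^+0.97 + 10^-1.97) = 0.09668
DIC = [CO2*]/α₀ = 1.013×10^-4 / 0.09668 = 1.048 mmol/L
CA = (α₁ + 2α₂)·DIC = (0.9023 + 2×0.001036) × 1.048 = 0.948 mmol/L

CA = 0.948 mmol/L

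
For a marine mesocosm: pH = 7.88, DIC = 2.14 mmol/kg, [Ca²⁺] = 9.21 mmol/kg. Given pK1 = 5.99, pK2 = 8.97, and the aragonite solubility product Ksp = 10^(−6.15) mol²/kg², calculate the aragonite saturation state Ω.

α₂ = 1 / (1 + [H⁺]/K2 + [H⁺]²/(K1K2)) = 1 / (1 + 10^+1.09 + 10^-0.80)
   = 1 / (1 + 12.303 + 0.15849) = 1/13.461 = 0.07429
[CO3²⁻] = α₂ × DIC = 0.07429 × 2.14 = 0.1590 mmol/kg
Ksp = 10^(−6.15) = 7.079×10^-7
Ω = [Ca²⁺][CO3²⁻]/Ksp = (9.21×10^-3)(1.590×10^-4) / 7.079×10^-7 = 2.07

Ω = 2.07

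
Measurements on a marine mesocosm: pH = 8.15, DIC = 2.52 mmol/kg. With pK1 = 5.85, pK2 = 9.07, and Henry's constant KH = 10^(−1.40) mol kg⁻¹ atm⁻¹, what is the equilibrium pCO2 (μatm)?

pCO2 = 282 μatm

α₀ = 1 / (1 + K1/[H⁺] + K1K2/[H⁺]²) = 1 / (1 + 10^+2.30 + 10^+1.38)
   = 1 / (1 + 199.53 + 23.988) = 1/224.51 = 0.004454
[CO2*] = α₀ × DIC = 0.004454 × 2.52 = 0.01122 mmol/kg = 11.22 μmol/kg
pCO2 = [CO2*]/KH = 1.122×10^-5 / 3.981×10^-2 = 282 μatm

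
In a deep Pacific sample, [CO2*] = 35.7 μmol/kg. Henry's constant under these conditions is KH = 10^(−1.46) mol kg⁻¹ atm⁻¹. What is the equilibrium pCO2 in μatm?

KH = 10^(−1.46) = 3.467×10^-2 mol kg⁻¹ atm⁻¹
pCO2 = [CO2*]/KH = 35.7×10^-6 / 3.467×10^-2 = 1.03×10^-3 atm = 1030 μatm

pCO2 = 1030 μatm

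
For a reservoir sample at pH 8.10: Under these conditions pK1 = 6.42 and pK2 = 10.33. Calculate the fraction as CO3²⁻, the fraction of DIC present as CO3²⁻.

α₂ = 0.00573

α₂ = 1 / (1 + [H⁺]/K2 + [H⁺]²/(K1K2)) = 1 / (1 + 10^+2.23 + 10^+0.55)
   = 1 / (1 + 169.82 + 3.5481) = 1/174.37 = 0.005735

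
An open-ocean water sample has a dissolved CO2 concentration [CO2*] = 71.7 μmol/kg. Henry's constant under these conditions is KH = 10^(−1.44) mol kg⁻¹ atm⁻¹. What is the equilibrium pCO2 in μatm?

KH = 10^(−1.44) = 3.631×10^-2 mol kg⁻¹ atm⁻¹
pCO2 = [CO2*]/KH = 71.7×10^-6 / 3.631×10^-2 = 1.97×10^-3 atm = 1970 μatm

pCO2 = 1970 μatm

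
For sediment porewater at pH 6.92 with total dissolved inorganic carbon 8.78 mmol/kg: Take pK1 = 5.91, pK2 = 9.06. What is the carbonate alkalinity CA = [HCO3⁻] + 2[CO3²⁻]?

CA = [HCO3⁻] + 2[CO3²⁻] = (α₁ + 2α₂)·DIC
At pH 6.92: [H⁺]/K1 = 10^-1.01 = 0.097724, K2/[H⁺] = 10^-2.14 = 0.0072444
α₁ = 1/(1 + 0.097724 + 0.0072444) = 1/1.1050 = 0.9050; α₂ = α₁·K2/[H⁺] = 0.006556
α₁ + 2α₂ = 0.9181
CA = 0.9181 × 8.78 = 8.06 mmol/kg

CA = 8.06 mmol/kg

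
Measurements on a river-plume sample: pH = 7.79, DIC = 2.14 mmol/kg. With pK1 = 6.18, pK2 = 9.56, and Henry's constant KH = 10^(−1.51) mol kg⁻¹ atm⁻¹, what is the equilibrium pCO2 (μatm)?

α₀ = 1 / (1 + K1/[H⁺] + K1K2/[H⁺]²) = 1 / (1 + 10^+1.61 + 10^-0.16)
   = 1 / (1 + 40.738 + 0.69183) = 1/42.430 = 0.02357
[CO2*] = α₀ × DIC = 0.02357 × 2.14 = 0.05044 mmol/kg
pCO2 = [CO2*]/KH = 5.044×10^-5 / 3.090×10^-2 = 1630 μatm

pCO2 = 1630 μatm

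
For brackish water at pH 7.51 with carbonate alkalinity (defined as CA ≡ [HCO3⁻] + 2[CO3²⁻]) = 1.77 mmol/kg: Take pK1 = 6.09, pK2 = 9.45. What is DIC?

DIC = 1.82 mmol/kg

CA = [HCO3⁻] + 2[CO3²⁻] = (α₁ + 2α₂)·DIC
At pH 7.51: [H⁺]/K1 = 10^-1.42 = 0.038019, K2/[H⁺] = 10^-1.94 = 0.011482
α₁ = 1/(1 + 0.038019 + 0.011482) = 1/1.0495 = 0.9528; α₂ = α₁·K2/[H⁺] = 0.01094
α₁ + 2α₂ = 0.9747
DIC = CA / (α₁ + 2α₂) = 1.77 / 0.9747 = 1.82 mmol/kg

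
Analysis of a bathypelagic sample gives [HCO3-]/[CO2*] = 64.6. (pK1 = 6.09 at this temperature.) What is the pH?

pH = 7.90

From K1 = [H⁺][HCO3-]/[CO2*]:  pH = pK1 + log₁₀([HCO3-]/[CO2*])
log₁₀(64.6) = +1.810
pH = 6.09 + (+1.810) = 7.90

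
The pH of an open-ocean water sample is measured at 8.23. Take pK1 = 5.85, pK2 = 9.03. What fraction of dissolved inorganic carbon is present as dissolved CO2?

α₀ = 0.00359

α₀ = 1 / (1 + K1/[H⁺] + K1K2/[H⁺]²) = 1 / (1 + 10^+2.38 + 10^+1.58)
   = 1 / (1 + 239.88 + 38.019) = 1/278.90 = 0.003585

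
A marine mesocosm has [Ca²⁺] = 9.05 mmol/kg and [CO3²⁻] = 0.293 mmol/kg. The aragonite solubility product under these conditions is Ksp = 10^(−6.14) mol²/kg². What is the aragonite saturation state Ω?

Ksp = 10^(−6.14) = 7.244×10^-7
Ω = [Ca²⁺][CO3²⁻]/Ksp = (9.05×10^-3)(0.293×10^-3) / 7.244×10^-7 = 3.66

Ω = 3.66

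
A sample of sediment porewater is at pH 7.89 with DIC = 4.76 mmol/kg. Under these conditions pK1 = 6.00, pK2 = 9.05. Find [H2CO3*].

[CO2*] = 0.0567 mmol/kg

α₀ = 1 / (1 + K1/[H⁺] + K1K2/[H⁺]²) = 1 / (1 + 10^+1.89 + 10^+0.73)
   = 1 / (1 + 77.625 + 5.3703) = 1/83.995 = 0.01191
[CO2*] = α₀ × DIC = 0.01191 × 4.76 = 0.0567 mmol/kg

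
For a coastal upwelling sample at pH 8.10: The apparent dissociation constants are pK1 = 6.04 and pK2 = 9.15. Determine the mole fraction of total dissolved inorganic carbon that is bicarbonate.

α₁ = 1 / (1 + [H⁺]/K1 + K2/[H⁺]) = 1 / (1 + 10^-2.06 + 10^-1.05)
   = 1 / (1 + 0.0087096 + 0.089125) = 1/1.0978 = 0.9109

α₁ = 0.911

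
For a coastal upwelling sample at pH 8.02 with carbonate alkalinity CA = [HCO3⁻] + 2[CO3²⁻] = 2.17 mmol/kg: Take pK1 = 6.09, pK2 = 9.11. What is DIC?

DIC = 2.04 mmol/kg

CA = [HCO3⁻] + 2[CO3²⁻] = (α₁ + 2α₂)·DIC
At pH 8.02: [H⁺]/K1 = 10^-1.93 = 0.011749, K2/[H⁺] = 10^-1.09 = 0.081283
α₁ = 1/(1 + 0.011749 + 0.081283) = 1/1.0930 = 0.9149; α₂ = α₁·K2/[H⁺] = 0.07436
α₁ + 2α₂ = 1.0636
DIC = CA / (α₁ + 2α₂) = 2.17 / 1.0636 = 2.04 mmol/kg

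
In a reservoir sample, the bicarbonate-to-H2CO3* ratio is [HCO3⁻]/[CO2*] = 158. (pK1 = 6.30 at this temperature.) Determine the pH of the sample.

pH = 8.50

From K1 = [H⁺][HCO3⁻]/[CO2*]:  pH = pK1 + log₁₀([HCO3⁻]/[CO2*])
log₁₀(158) = +2.199
pH = 6.30 + (+2.199) = 8.50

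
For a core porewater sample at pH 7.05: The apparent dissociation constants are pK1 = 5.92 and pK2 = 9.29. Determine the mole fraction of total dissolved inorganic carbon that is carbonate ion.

α₂ = 0.00533

α₂ = 1 / (1 + [H⁺]/K2 + [H⁺]²/(K1K2)) = 1 / (1 + 10^+2.24 + 10^+1.11)
   = 1 / (1 + 173.78 + 12.882) = 1/187.66 = 0.005329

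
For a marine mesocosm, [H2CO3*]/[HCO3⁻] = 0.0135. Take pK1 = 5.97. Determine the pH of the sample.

pH = 7.84

From K1 = [H⁺][HCO3⁻]/[H2CO3*]:  pH = pK1 − log₁₀([H2CO3*]/[HCO3⁻])
log₁₀(0.0135) = -1.870
pH = 5.97 − (-1.870) = 7.84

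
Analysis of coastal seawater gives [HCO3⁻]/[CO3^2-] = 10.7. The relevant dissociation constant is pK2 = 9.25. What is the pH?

From K2 = [H⁺][CO3^2-]/[HCO3⁻]:  pH = pK2 − log₁₀([HCO3⁻]/[CO3^2-])
log₁₀(10.7) = +1.029
pH = 9.25 − (+1.029) = 8.22

pH = 8.22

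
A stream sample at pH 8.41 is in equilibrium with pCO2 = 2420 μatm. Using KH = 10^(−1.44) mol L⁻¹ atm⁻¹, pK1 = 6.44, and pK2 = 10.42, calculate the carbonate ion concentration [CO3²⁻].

[CO3²⁻] = 0.0801 mmol/L

[CO2*] = KH · pCO2 = 10^(−1.44) × 2420×10^-6 = 8.786×10^-5 mol/L
α₀ = 1/(1 + K1/[H⁺] + K1K2/[H⁺]²) = 1/(1 + 10^+1.97 + 10^-0.04) = 0.01050
DIC = [CO2*]/α₀ = 8.786×10^-5 / 0.01050 = 8.368 mmol/L
[CO3²⁻] = α₂·DIC; α₂ = 0.009576, so [CO3²⁻] = 0.009576 × 8.368 = 0.0801 mmol/L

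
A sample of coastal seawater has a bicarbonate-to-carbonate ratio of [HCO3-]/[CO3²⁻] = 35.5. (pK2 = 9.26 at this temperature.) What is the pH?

pH = 7.71

From K2 = [H⁺][CO3²⁻]/[HCO3-]:  pH = pK2 − log₁₀([HCO3-]/[CO3²⁻])
log₁₀(35.5) = +1.550
pH = 9.26 − (+1.550) = 7.71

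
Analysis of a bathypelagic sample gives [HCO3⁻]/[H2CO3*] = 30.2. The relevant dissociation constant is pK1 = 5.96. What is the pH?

From K1 = [H⁺][HCO3⁻]/[H2CO3*]:  pH = pK1 + log₁₀([HCO3⁻]/[H2CO3*])
log₁₀(30.2) = +1.480
pH = 5.96 + (+1.480) = 7.44

pH = 7.44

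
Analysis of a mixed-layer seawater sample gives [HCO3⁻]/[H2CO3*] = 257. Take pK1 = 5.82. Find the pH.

pH = 8.23

From K1 = [H⁺][HCO3⁻]/[H2CO3*]:  pH = pK1 + log₁₀([HCO3⁻]/[H2CO3*])
log₁₀(257) = +2.410
pH = 5.82 + (+2.410) = 8.23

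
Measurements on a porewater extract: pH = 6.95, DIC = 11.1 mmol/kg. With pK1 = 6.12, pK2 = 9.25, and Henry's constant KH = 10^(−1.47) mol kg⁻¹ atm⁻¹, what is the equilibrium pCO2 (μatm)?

pCO2 = 4.20×10^4 μatm

α₀ = 1 / (1 + K1/[H⁺] + K1K2/[H⁺]²) = 1 / (1 + 10^+0.83 + 10^-1.47)
   = 1 / (1 + 6.7608 + 0.033884) = 1/7.7947 = 0.1283
[CO2*] = α₀ × DIC = 0.1283 × 11.1 = 1.424 mmol/kg
pCO2 = [CO2*]/KH = 1.424×10^-3 / 3.388×10^-2 = 4.20×10^4 μatm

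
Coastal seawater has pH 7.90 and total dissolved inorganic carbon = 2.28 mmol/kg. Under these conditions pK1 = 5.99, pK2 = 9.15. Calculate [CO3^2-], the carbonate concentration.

α₂ = 1 / (1 + [H⁺]/K2 + [H⁺]²/(K1K2)) = 1 / (1 + 10^+1.25 + 10^-0.66)
   = 1 / (1 + 17.783 + 0.21878) = 1/19.002 = 0.05263
[CO3²⁻] = α₂ × DIC = 0.05263 × 2.28 = 0.120 mmol/kg

[CO3²⁻] = 0.120 mmol/kg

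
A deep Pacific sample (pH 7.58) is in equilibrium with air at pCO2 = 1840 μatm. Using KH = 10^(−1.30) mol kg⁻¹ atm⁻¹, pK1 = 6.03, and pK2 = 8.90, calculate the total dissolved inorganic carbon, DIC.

[CO2*] = KH · pCO2 = 10^(−1.30) × 1840×10^-6 = 9.222×10^-5 mol/kg
α₀ = 1/(1 + K1/[H⁺] + K1K2/[H⁺]²) = 1/(1 + 10^+1.55 + 10^+0.23) = 0.02619
DIC = [CO2*]/α₀ = 9.222×10^-5 / 0.02619 = 3.52 mmol/kg

DIC = 3.52 mmol/kg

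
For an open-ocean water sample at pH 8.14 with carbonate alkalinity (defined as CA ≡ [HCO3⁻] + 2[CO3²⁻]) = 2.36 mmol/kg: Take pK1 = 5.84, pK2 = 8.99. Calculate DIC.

DIC = 2.11 mmol/kg

CA = [HCO3⁻] + 2[CO3²⁻] = (α₁ + 2α₂)·DIC
At pH 8.14: [H⁺]/K1 = 10^-2.30 = 0.0050119, K2/[H⁺] = 10^-0.85 = 0.14125
α₁ = 1/(1 + 0.0050119 + 0.14125) = 1/1.1463 = 0.8724; α₂ = α₁·K2/[H⁺] = 0.1232
α₁ + 2α₂ = 1.1189
DIC = CA / (α₁ + 2α₂) = 2.36 / 1.1189 = 2.11 mmol/kg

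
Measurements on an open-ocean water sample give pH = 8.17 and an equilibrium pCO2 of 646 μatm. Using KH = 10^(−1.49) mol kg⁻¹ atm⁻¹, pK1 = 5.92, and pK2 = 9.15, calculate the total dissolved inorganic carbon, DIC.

DIC = 4.13 mmol/kg

[CO2*] = KH · pCO2 = 10^(−1.49) × 646×10^-6 = 2.090×10^-5 mol/kg
α₀ = 1/(1 + K1/[H⁺] + K1K2/[H⁺]²) = 1/(1 + 10^+2.25 + 10^+1.27) = 0.005065
DIC = [CO2*]/α₀ = 2.090×10^-5 / 0.005065 = 4.13 mmol/kg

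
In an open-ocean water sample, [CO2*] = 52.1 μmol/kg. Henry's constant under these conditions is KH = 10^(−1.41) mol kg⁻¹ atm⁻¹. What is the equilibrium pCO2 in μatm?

KH = 10^(−1.41) = 3.890×10^-2 mol kg⁻¹ atm⁻¹
pCO2 = [CO2*]/KH = 52.1×10^-6 / 3.890×10^-2 = 1.34×10^-3 atm = 1340 μatm

pCO2 = 1340 μatm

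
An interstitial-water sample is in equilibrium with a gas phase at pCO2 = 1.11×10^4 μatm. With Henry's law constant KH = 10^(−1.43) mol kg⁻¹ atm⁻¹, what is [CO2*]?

[CO2*] = 412 μmol/kg

KH = 10^(−1.43) = 3.715×10^-2 mol kg⁻¹ atm⁻¹
[CO2*] = KH · pCO2 = 3.715×10^-2 × 1.11×10^4×10^-6 atm = 4.12×10^-4 mol/kg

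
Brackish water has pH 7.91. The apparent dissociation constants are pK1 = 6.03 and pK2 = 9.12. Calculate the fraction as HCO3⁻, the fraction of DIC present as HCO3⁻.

α₁ = 0.930

α₁ = 1 / (1 + [H⁺]/K1 + K2/[H⁺]) = 1 / (1 + 10^-1.88 + 10^-1.21)
   = 1 / (1 + 0.013183 + 0.061660) = 1/1.0748 = 0.9304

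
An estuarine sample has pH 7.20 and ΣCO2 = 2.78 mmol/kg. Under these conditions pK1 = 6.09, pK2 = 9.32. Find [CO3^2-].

[CO3²⁻] = 19.4 μmol/kg

α₂ = 1 / (1 + [H⁺]/K2 + [H⁺]²/(K1K2)) = 1 / (1 + 10^+2.12 + 10^+1.01)
   = 1 / (1 + 131.83 + 10.233) = 1/143.06 = 0.006990
[CO3²⁻] = α₂ × DIC = 0.006990 × 2.78 = 0.0194 mmol/kg = 19.4 μmol/kg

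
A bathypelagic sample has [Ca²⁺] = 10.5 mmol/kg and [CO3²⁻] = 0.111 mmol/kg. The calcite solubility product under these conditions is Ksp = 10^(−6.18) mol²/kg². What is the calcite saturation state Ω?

Ksp = 10^(−6.18) = 6.607×10^-7
Ω = [Ca²⁺][CO3²⁻]/Ksp = (10.5×10^-3)(0.111×10^-3) / 6.607×10^-7 = 1.76

Ω = 1.76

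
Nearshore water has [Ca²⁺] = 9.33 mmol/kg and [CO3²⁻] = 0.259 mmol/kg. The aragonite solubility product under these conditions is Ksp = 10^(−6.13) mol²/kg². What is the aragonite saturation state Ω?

Ksp = 10^(−6.13) = 7.413×10^-7
Ω = [Ca²⁺][CO3²⁻]/Ksp = (9.33×10^-3)(0.259×10^-3) / 7.413×10^-7 = 3.26

Ω = 3.26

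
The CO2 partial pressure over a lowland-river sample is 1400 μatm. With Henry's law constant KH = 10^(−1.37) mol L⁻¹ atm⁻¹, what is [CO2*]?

[CO2*] = 59.7 μmol/L

KH = 10^(−1.37) = 4.266×10^-2 mol L⁻¹ atm⁻¹
[CO2*] = KH · pCO2 = 4.266×10^-2 × 1400×10^-6 atm = 5.97×10^-5 mol/L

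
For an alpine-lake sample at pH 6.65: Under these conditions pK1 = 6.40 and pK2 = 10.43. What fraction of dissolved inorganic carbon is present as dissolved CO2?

α₀ = 0.360

α₀ = 1 / (1 + K1/[H⁺] + K1K2/[H⁺]²) = 1 / (1 + 10^+0.25 + 10^-3.53)
   = 1 / (1 + 1.7783 + 0.00029512) = 1/2.7786 = 0.3599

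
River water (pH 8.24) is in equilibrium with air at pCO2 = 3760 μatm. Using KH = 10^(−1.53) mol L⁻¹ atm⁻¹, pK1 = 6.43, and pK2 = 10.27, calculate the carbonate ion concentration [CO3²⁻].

[CO3²⁻] = 0.0669 mmol/L

[CO2*] = KH · pCO2 = 10^(−1.53) × 3760×10^-6 = 1.110×10^-4 mol/L
α₀ = 1/(1 + K1/[H⁺] + K1K2/[H⁺]²) = 1/(1 + 10^+1.81 + 10^-0.22) = 0.01511
DIC = [CO2*]/α₀ = 1.110×10^-4 / 0.01511 = 7.342 mmol/L
[CO3²⁻] = α₂·DIC; α₂ = 0.009107, so [CO3²⁻] = 0.009107 × 7.342 = 0.0669 mmol/L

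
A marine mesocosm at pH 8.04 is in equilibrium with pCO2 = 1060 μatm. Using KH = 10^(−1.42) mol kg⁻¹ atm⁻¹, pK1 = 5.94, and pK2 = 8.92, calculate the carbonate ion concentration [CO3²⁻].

[CO3²⁻] = 0.669 mmol/kg

[CO2*] = KH · pCO2 = 10^(−1.42) × 1060×10^-6 = 4.030×10^-5 mol/kg
α₀ = 1/(1 + K1/[H⁺] + K1K2/[H⁺]²) = 1/(1 + 10^+2.10 + 10^+1.22) = 0.006969
DIC = [CO2*]/α₀ = 4.030×10^-5 / 0.006969 = 5.783 mmol/kg
[CO3²⁻] = α₂·DIC; α₂ = 0.1157, so [CO3²⁻] = 0.1157 × 5.783 = 0.669 mmol/kg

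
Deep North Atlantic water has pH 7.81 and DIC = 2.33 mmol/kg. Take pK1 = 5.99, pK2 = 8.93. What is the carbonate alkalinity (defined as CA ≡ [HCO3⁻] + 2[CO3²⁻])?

CA = [HCO3⁻] + 2[CO3²⁻] = (α₁ + 2α₂)·DIC
At pH 7.81: [H⁺]/K1 = 10^-1.82 = 0.015136, K2/[H⁺] = 10^-1.12 = 0.075858
α₁ = 1/(1 + 0.015136 + 0.075858) = 1/1.0910 = 0.9166; α₂ = α₁·K2/[H⁺] = 0.06953
α₁ + 2α₂ = 1.0557
CA = 1.0557 × 2.33 = 2.46 mmol/kg

CA = 2.46 mmol/kg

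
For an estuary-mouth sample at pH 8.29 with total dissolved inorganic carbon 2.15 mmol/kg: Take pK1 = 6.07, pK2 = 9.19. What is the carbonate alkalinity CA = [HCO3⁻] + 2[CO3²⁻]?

CA = 2.38 mmol/kg

CA = [HCO3⁻] + 2[CO3²⁻] = (α₁ + 2α₂)·DIC
At pH 8.29: [H⁺]/K1 = 10^-2.22 = 0.0060256, K2/[H⁺] = 10^-0.90 = 0.12589
α₁ = 1/(1 + 0.0060256 + 0.12589) = 1/1.1319 = 0.8835; α₂ = α₁·K2/[H⁺] = 0.1112
α₁ + 2α₂ = 1.1059
CA = 1.1059 × 2.15 = 2.38 mmol/kg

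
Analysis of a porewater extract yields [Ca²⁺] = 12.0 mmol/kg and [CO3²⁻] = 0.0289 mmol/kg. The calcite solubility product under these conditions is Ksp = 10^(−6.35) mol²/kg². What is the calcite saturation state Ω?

Ω = 0.776

Ksp = 10^(−6.35) = 4.467×10^-7
Ω = [Ca²⁺][CO3²⁻]/Ksp = (12.0×10^-3)(0.0289×10^-3) / 4.467×10^-7 = 0.776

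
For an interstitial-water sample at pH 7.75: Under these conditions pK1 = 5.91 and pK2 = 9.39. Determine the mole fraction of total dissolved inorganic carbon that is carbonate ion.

α₂ = 0.0221

α₂ = 1 / (1 + [H⁺]/K2 + [H⁺]²/(K1K2)) = 1 / (1 + 10^+1.64 + 10^-0.20)
   = 1 / (1 + 43.652 + 0.63096) = 1/45.283 = 0.02208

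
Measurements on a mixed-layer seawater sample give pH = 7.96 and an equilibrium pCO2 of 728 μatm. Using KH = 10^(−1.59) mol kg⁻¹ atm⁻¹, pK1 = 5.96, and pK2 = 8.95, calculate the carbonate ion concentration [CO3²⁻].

[CO3²⁻] = 0.191 mmol/kg

[CO2*] = KH · pCO2 = 10^(−1.59) × 728×10^-6 = 1.871×10^-5 mol/kg
α₀ = 1/(1 + K1/[H⁺] + K1K2/[H⁺]²) = 1/(1 + 10^+2.00 + 10^+1.01) = 0.008990
DIC = [CO2*]/α₀ = 1.871×10^-5 / 0.008990 = 2.081 mmol/kg
[CO3²⁻] = α₂·DIC; α₂ = 0.09200, so [CO3²⁻] = 0.09200 × 2.081 = 0.191 mmol/kg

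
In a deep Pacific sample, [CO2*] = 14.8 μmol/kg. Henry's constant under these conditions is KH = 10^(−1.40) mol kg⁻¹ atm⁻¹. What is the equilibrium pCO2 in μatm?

KH = 10^(−1.40) = 3.981×10^-2 mol kg⁻¹ atm⁻¹
pCO2 = [CO2*]/KH = 14.8×10^-6 / 3.981×10^-2 = 3.72×10^-4 atm = 372 μatm

pCO2 = 372 μatm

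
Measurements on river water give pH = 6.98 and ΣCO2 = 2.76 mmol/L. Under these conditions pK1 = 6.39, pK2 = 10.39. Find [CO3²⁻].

[CO3²⁻] = 0.854 μmol/L

α₂ = 1 / (1 + [H⁺]/K2 + [H⁺]²/(K1K2)) = 1 / (1 + 10^+3.41 + 10^+2.82)
   = 1 / (1 + 2570.4 + 660.69) = 1/3232.1 = 0.0003094
[CO3²⁻] = α₂ × DIC = 0.0003094 × 2.76 = 0.000854 mmol/L = 0.854 μmol/L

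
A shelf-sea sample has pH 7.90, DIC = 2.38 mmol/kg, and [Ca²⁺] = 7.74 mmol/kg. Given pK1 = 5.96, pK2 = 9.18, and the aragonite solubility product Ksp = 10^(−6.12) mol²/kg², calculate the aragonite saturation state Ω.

α₂ = 1 / (1 + [H⁺]/K2 + [H⁺]²/(K1K2)) = 1 / (1 + 10^+1.28 + 10^-0.66)
   = 1 / (1 + 19.055 + 0.21878) = 1/20.273 = 0.04933
[CO3²⁻] = α₂ × DIC = 0.04933 × 2.38 = 0.1174 mmol/kg
Ksp = 10^(−6.12) = 7.586×10^-7
Ω = [Ca²⁺][CO3²⁻]/Ksp = (7.74×10^-3)(1.174×10^-4) / 7.586×10^-7 = 1.20

Ω = 1.20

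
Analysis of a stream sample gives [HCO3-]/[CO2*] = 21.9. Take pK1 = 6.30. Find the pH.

pH = 7.64

From K1 = [H⁺][HCO3-]/[CO2*]:  pH = pK1 + log₁₀([HCO3-]/[CO2*])
log₁₀(21.9) = +1.340
pH = 6.30 + (+1.340) = 7.64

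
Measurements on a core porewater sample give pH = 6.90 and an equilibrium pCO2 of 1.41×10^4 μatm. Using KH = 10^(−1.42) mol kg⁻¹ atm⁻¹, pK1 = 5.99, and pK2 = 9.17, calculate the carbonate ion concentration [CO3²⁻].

[CO2*] = KH · pCO2 = 10^(−1.42) × 1.41×10^4×10^-6 = 5.361×10^-4 mol/kg
α₀ = 1/(1 + K1/[H⁺] + K1K2/[H⁺]²) = 1/(1 + 10^+0.91 + 10^-1.36) = 0.1090
DIC = [CO2*]/α₀ = 5.361×10^-4 / 0.1090 = 4.917 mmol/kg
[CO3²⁻] = α₂·DIC; α₂ = 0.004759, so [CO3²⁻] = 0.004759 × 4.917 = 0.0234 mmol/kg

[CO3²⁻] = 0.0234 mmol/kg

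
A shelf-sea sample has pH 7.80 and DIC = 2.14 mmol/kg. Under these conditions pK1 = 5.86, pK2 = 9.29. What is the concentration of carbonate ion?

[CO3²⁻] = 0.0663 mmol/kg

α₂ = 1 / (1 + [H⁺]/K2 + [H⁺]²/(K1K2)) = 1 / (1 + 10^+1.49 + 10^-0.45)
   = 1 / (1 + 30.903 + 0.35481) = 1/32.258 = 0.03100
[CO3²⁻] = α₂ × DIC = 0.03100 × 2.14 = 0.0663 mmol/kg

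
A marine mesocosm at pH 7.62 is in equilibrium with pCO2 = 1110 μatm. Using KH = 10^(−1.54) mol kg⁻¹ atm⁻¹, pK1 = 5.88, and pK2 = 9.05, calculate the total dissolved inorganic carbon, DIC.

DIC = 1.86 mmol/kg

[CO2*] = KH · pCO2 = 10^(−1.54) × 1110×10^-6 = 3.201×10^-5 mol/kg
α₀ = 1/(1 + K1/[H⁺] + K1K2/[H⁺]²) = 1/(1 + 10^+1.74 + 10^+0.31) = 0.01724
DIC = [CO2*]/α₀ = 3.201×10^-5 / 0.01724 = 1.86 mmol/kg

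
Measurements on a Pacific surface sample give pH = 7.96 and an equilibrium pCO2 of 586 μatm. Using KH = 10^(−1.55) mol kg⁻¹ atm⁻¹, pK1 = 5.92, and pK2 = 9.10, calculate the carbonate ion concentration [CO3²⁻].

[CO2*] = KH · pCO2 = 10^(−1.55) × 586×10^-6 = 1.652×10^-5 mol/kg
α₀ = 1/(1 + K1/[H⁺] + K1K2/[H⁺]²) = 1/(1 + 10^+2.04 + 10^+0.90) = 0.008432
DIC = [CO2*]/α₀ = 1.652×10^-5 / 0.008432 = 1.959 mmol/kg
[CO3²⁻] = α₂·DIC; α₂ = 0.06698, so [CO3²⁻] = 0.06698 × 1.959 = 0.131 mmol/kg

[CO3²⁻] = 0.131 mmol/kg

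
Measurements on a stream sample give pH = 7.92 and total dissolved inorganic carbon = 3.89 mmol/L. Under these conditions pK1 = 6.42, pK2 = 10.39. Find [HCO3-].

[HCO3⁻] = 3.76 mmol/L

α₁ = 1 / (1 + [H⁺]/K1 + K2/[H⁺]) = 1 / (1 + 10^-1.50 + 10^-2.47)
   = 1 / (1 + 0.031623 + 0.0033884) = 1/1.0350 = 0.9662
[HCO3⁻] = α₁ × DIC = 0.9662 × 3.89 = 3.76 mmol/L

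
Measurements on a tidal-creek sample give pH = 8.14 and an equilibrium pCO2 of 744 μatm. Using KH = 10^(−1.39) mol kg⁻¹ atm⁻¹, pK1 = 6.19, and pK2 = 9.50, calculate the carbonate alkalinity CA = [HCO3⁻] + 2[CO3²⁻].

CA = 2.94 mmol/kg

[CO2*] = KH · pCO2 = 10^(−1.39) × 744×10^-6 = 3.031×10^-5 mol/kg
α₀ = 1/(1 + K1/[H⁺] + K1K2/[H⁺]²) = 1/(1 + 10^+1.95 + 10^+0.59) = 0.01064
DIC = [CO2*]/α₀ = 3.031×10^-5 / 0.01064 = 2.850 mmol/kg
CA = (α₁ + 2α₂)·DIC = (0.9480 + 2×0.04138) × 2.850 = 2.94 mmol/kg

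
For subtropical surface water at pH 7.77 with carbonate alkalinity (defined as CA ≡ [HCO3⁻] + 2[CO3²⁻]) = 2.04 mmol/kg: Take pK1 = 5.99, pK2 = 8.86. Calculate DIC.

DIC = 1.93 mmol/kg

CA = [HCO3⁻] + 2[CO3²⁻] = (α₁ + 2α₂)·DIC
At pH 7.77: [H⁺]/K1 = 10^-1.78 = 0.016596, K2/[H⁺] = 10^-1.09 = 0.081283
α₁ = 1/(1 + 0.016596 + 0.081283) = 1/1.0979 = 0.9108; α₂ = α₁·K2/[H⁺] = 0.07404
α₁ + 2α₂ = 1.0589
DIC = CA / (α₁ + 2α₂) = 2.04 / 1.0589 = 1.93 mmol/kg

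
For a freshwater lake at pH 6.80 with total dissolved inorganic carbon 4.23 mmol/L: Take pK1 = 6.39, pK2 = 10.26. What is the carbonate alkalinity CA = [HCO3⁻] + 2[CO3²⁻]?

CA = [HCO3⁻] + 2[CO3²⁻] = (α₁ + 2α₂)·DIC
At pH 6.80: [H⁺]/K1 = 10^-0.41 = 0.38905, K2/[H⁺] = 10^-3.46 = 0.00034674
α₁ = 1/(1 + 0.38905 + 0.00034674) = 1/1.3894 = 0.7197; α₂ = α₁·K2/[H⁺] = 0.0002496
α₁ + 2α₂ = 0.7202
CA = 0.7202 × 4.23 = 3.05 mmol/L

CA = 3.05 mmol/L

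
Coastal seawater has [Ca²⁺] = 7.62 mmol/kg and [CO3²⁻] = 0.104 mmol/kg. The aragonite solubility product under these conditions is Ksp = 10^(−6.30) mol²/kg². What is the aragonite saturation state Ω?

Ω = 1.58

Ksp = 10^(−6.30) = 5.012×10^-7
Ω = [Ca²⁺][CO3²⁻]/Ksp = (7.62×10^-3)(0.104×10^-3) / 5.012×10^-7 = 1.58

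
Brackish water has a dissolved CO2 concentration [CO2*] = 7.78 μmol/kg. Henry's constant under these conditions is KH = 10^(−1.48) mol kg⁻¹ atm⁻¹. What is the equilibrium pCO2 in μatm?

KH = 10^(−1.48) = 3.311×10^-2 mol kg⁻¹ atm⁻¹
pCO2 = [CO2*]/KH = 7.78×10^-6 / 3.311×10^-2 = 2.35×10^-4 atm = 235 μatm

pCO2 = 235 μatm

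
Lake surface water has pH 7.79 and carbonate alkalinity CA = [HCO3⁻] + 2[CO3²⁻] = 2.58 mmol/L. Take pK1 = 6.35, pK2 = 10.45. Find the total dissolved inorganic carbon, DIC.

CA = [HCO3⁻] + 2[CO3²⁻] = (α₁ + 2α₂)·DIC
At pH 7.79: [H⁺]/K1 = 10^-1.44 = 0.036308, K2/[H⁺] = 10^-2.66 = 0.0021878
α₁ = 1/(1 + 0.036308 + 0.0021878) = 1/1.0385 = 0.9629; α₂ = α₁·K2/[H⁺] = 0.002107
α₁ + 2α₂ = 0.9671
DIC = CA / (α₁ + 2α₂) = 2.58 / 0.9671 = 2.67 mmol/L

DIC = 2.67 mmol/L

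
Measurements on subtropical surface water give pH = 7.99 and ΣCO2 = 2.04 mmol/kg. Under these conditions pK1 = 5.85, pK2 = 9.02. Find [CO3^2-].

[CO3²⁻] = 0.173 mmol/kg

α₂ = 1 / (1 + [H⁺]/K2 + [H⁺]²/(K1K2)) = 1 / (1 + 10^+1.03 + 10^-1.11)
   = 1 / (1 + 10.715 + 0.077625) = 1/11.793 = 0.08480
[CO3²⁻] = α₂ × DIC = 0.08480 × 2.04 = 0.173 mmol/kg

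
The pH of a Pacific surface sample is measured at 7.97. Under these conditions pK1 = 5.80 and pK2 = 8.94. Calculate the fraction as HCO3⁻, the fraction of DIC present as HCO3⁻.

α₁ = 0.898

α₁ = 1 / (1 + [H⁺]/K1 + K2/[H⁺]) = 1 / (1 + 10^-2.17 + 10^-0.97)
   = 1 / (1 + 0.0067608 + 0.10715) = 1/1.1139 = 0.8977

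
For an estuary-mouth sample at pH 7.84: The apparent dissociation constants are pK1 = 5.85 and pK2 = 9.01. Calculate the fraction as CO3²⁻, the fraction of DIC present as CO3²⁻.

α₂ = 0.0627

α₂ = 1 / (1 + [H⁺]/K2 + [H⁺]²/(K1K2)) = 1 / (1 + 10^+1.17 + 10^-0.82)
   = 1 / (1 + 14.791 + 0.15136) = 1/15.942 = 0.06273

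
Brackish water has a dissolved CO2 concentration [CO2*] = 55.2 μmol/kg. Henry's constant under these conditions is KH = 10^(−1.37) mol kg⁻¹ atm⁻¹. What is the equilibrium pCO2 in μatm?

KH = 10^(−1.37) = 4.266×10^-2 mol kg⁻¹ atm⁻¹
pCO2 = [CO2*]/KH = 55.2×10^-6 / 4.266×10^-2 = 1.29×10^-3 atm = 1290 μatm

pCO2 = 1290 μatm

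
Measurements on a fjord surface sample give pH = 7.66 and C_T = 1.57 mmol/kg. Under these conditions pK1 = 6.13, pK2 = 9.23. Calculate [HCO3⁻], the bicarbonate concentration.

[HCO3⁻] = 1.49 mmol/kg

α₁ = 1 / (1 + [H⁺]/K1 + K2/[H⁺]) = 1 / (1 + 10^-1.53 + 10^-1.57)
   = 1 / (1 + 0.029512 + 0.026915) = 1/1.0564 = 0.9466
[HCO3⁻] = α₁ × DIC = 0.9466 × 1.57 = 1.49 mmol/kg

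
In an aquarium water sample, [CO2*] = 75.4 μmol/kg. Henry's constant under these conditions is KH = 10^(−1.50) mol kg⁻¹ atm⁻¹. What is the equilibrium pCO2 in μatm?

KH = 10^(−1.50) = 3.162×10^-2 mol kg⁻¹ atm⁻¹
pCO2 = [CO2*]/KH = 75.4×10^-6 / 3.162×10^-2 = 2.38×10^-3 atm = 2380 μatm

pCO2 = 2380 μatm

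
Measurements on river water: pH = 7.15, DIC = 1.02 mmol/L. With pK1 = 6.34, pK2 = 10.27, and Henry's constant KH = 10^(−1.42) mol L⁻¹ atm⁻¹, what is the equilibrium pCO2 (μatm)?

α₀ = 1 / (1 + K1/[H⁺] + K1K2/[H⁺]²) = 1 / (1 + 10^+0.81 + 10^-2.31)
   = 1 / (1 + 6.4565 + 0.0048978) = 1/7.4614 = 0.1340
[CO2*] = α₀ × DIC = 0.1340 × 1.02 = 0.1367 mmol/L
pCO2 = [CO2*]/KH = 1.367×10^-4 / 3.802×10^-2 = 3600 μatm

pCO2 = 3600 μatm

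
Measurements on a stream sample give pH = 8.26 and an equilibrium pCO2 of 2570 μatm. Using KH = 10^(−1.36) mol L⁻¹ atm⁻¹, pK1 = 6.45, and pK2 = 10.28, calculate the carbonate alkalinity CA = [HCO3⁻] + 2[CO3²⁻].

[CO2*] = KH · pCO2 = 10^(−1.36) × 2570×10^-6 = 1.122×10^-4 mol/L
α₀ = 1/(1 + K1/[H⁺] + K1K2/[H⁺]²) = 1/(1 + 10^+1.81 + 10^-0.21) = 0.01511
DIC = [CO2*]/α₀ = 1.122×10^-4 / 0.01511 = 7.425 mmol/L
CA = (α₁ + 2α₂)·DIC = (0.9756 + 2×0.009317) × 7.425 = 7.38 mmol/L

CA = 7.38 mmol/L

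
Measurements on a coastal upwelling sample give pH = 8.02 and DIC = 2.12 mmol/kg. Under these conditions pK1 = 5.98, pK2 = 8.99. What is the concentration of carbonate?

α₂ = 1 / (1 + [H⁺]/K2 + [H⁺]²/(K1K2)) = 1 / (1 + 10^+0.97 + 10^-1.07)
   = 1 / (1 + 9.3325 + 0.085114) = 1/10.418 = 0.09599
[CO3²⁻] = α₂ × DIC = 0.09599 × 2.12 = 0.204 mmol/kg

[CO3²⁻] = 0.204 mmol/kg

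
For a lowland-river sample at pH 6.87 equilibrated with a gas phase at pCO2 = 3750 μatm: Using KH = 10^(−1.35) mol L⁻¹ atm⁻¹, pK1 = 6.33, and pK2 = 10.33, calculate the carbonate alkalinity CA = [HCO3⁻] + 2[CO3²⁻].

CA = 0.581 mmol/L

[CO2*] = KH · pCO2 = 10^(−1.35) × 3750×10^-6 = 1.675×10^-4 mol/L
α₀ = 1/(1 + K1/[H⁺] + K1K2/[H⁺]²) = 1/(1 + 10^+0.54 + 10^-2.92) = 0.2238
DIC = [CO2*]/α₀ = 1.675×10^-4 / 0.2238 = 0.7485 mmol/L
CA = (α₁ + 2α₂)·DIC = (0.7759 + 2×0.0002690) × 0.7485 = 0.581 mmol/L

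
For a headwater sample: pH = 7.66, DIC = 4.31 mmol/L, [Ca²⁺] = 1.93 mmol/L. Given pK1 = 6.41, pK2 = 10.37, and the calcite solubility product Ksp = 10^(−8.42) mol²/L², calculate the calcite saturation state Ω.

Ω = 4.03

α₂ = 1 / (1 + [H⁺]/K2 + [H⁺]²/(K1K2)) = 1 / (1 + 10^+2.71 + 10^+1.46)
   = 1 / (1 + 512.86 + 28.840) = 1/542.70 = 0.001843
[CO3²⁻] = α₂ × DIC = 0.001843 × 4.31 = 0.007942 mmol/L = 7.942 μmol/L
Ksp = 10^(−8.42) = 3.802×10^-9
Ω = [Ca²⁺][CO3²⁻]/Ksp = (1.93×10^-3)(7.942×10^-6) / 3.802×10^-9 = 4.03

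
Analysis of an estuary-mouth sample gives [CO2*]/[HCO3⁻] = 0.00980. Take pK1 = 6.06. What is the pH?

pH = 8.07

From K1 = [H⁺][HCO3⁻]/[CO2*]:  pH = pK1 − log₁₀([CO2*]/[HCO3⁻])
log₁₀(0.00980) = -2.009
pH = 6.06 − (-2.009) = 8.07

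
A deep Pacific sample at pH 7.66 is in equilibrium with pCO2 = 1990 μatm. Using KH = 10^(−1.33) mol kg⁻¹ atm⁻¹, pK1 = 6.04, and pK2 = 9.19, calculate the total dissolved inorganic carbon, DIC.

DIC = 4.09 mmol/kg

[CO2*] = KH · pCO2 = 10^(−1.33) × 1990×10^-6 = 9.308×10^-5 mol/kg
α₀ = 1/(1 + K1/[H⁺] + K1K2/[H⁺]²) = 1/(1 + 10^+1.62 + 10^+0.09) = 0.02277
DIC = [CO2*]/α₀ = 9.308×10^-5 / 0.02277 = 4.09 mmol/kg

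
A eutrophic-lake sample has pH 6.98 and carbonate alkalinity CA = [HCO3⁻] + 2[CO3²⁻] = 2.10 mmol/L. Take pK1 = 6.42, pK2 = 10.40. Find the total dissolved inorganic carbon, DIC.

CA = [HCO3⁻] + 2[CO3²⁻] = (α₁ + 2α₂)·DIC
At pH 6.98: [H⁺]/K1 = 10^-0.56 = 0.27542, K2/[H⁺] = 10^-3.42 = 0.00038019
α₁ = 1/(1 + 0.27542 + 0.00038019) = 1/1.2758 = 0.7838; α₂ = α₁·K2/[H⁺] = 0.0002980
α₁ + 2α₂ = 0.7844
DIC = CA / (α₁ + 2α₂) = 2.10 / 0.7844 = 2.68 mmol/L

DIC = 2.68 mmol/L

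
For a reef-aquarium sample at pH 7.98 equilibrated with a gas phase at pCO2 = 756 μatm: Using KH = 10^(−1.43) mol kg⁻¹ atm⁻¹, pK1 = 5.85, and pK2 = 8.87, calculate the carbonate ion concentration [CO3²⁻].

[CO2*] = KH · pCO2 = 10^(−1.43) × 756×10^-6 = 2.809×10^-5 mol/kg
α₀ = 1/(1 + K1/[H⁺] + K1K2/[H⁺]²) = 1/(1 + 10^+2.13 + 10^+1.24) = 0.006524
DIC = [CO2*]/α₀ = 2.809×10^-5 / 0.006524 = 4.305 mmol/kg
[CO3²⁻] = α₂·DIC; α₂ = 0.1134, so [CO3²⁻] = 0.1134 × 4.305 = 0.488 mmol/kg

[CO3²⁻] = 0.488 mmol/kg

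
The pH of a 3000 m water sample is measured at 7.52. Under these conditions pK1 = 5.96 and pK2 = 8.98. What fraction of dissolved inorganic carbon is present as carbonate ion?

α₂ = 0.0326

α₂ = 1 / (1 + [H⁺]/K2 + [H⁺]²/(K1K2)) = 1 / (1 + 10^+1.46 + 10^-0.10)
   = 1 / (1 + 28.840 + 0.79433) = 1/30.635 = 0.03264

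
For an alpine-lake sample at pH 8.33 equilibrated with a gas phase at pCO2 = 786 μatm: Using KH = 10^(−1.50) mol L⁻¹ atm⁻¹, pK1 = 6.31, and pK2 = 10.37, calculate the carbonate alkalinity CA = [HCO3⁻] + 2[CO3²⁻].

CA = 2.65 mmol/L

[CO2*] = KH · pCO2 = 10^(−1.50) × 786×10^-6 = 2.486×10^-5 mol/L
α₀ = 1/(1 + K1/[H⁺] + K1K2/[H⁺]²) = 1/(1 + 10^+2.02 + 10^-0.02) = 0.009375
DIC = [CO2*]/α₀ = 2.486×10^-5 / 0.009375 = 2.651 mmol/L
CA = (α₁ + 2α₂)·DIC = (0.9817 + 2×0.008953) × 2.651 = 2.65 mmol/L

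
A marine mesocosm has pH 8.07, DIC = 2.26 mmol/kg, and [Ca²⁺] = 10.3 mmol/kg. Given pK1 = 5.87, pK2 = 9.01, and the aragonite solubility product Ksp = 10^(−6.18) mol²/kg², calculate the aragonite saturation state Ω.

α₂ = 1 / (1 + [H⁺]/K2 + [H⁺]²/(K1K2)) = 1 / (1 + 10^+0.94 + 10^-1.26)
   = 1 / (1 + 8.7096 + 0.054954) = 1/9.7646 = 0.1024
[CO3²⁻] = α₂ × DIC = 0.1024 × 2.26 = 0.2314 mmol/kg
Ksp = 10^(−6.18) = 6.607×10^-7
Ω = [Ca²⁺][CO3²⁻]/Ksp = (10.3×10^-3)(2.314×10^-4) / 6.607×10^-7 = 3.61

Ω = 3.61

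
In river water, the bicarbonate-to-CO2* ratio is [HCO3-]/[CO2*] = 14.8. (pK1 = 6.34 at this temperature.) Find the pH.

From K1 = [H⁺][HCO3-]/[CO2*]:  pH = pK1 + log₁₀([HCO3-]/[CO2*])
log₁₀(14.8) = +1.170
pH = 6.34 + (+1.170) = 7.51

pH = 7.51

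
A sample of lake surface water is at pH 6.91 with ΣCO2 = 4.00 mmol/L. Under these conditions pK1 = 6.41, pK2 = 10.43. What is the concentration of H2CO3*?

α₀ = 1 / (1 + K1/[H⁺] + K1K2/[H⁺]²) = 1 / (1 + 10^+0.50 + 10^-3.02)
   = 1 / (1 + 3.1623 + 0.00095499) = 1/4.1632 = 0.2402
[CO2*] = α₀ × DIC = 0.2402 × 4.00 = 0.961 mmol/L

[CO2*] = 0.961 mmol/L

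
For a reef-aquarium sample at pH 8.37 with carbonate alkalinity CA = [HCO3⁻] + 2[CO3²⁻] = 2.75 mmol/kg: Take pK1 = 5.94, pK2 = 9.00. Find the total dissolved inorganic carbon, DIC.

DIC = 2.32 mmol/kg

CA = [HCO3⁻] + 2[CO3²⁻] = (α₁ + 2α₂)·DIC
At pH 8.37: [H⁺]/K1 = 10^-2.43 = 0.0037154, K2/[H⁺] = 10^-0.63 = 0.23442
α₁ = 1/(1 + 0.0037154 + 0.23442) = 1/1.2381 = 0.8077; α₂ = α₁·K2/[H⁺] = 0.1893
α₁ + 2α₂ = 1.1863
DIC = CA / (α₁ + 2α₂) = 2.75 / 1.1863 = 2.32 mmol/kg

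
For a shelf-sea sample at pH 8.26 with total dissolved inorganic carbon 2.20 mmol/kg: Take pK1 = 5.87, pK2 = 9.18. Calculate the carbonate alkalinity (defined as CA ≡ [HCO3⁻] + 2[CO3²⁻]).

CA = 2.43 mmol/kg

CA = [HCO3⁻] + 2[CO3²⁻] = (α₁ + 2α₂)·DIC
At pH 8.26: [H⁺]/K1 = 10^-2.39 = 0.0040738, K2/[H⁺] = 10^-0.92 = 0.12023
α₁ = 1/(1 + 0.0040738 + 0.12023) = 1/1.1243 = 0.8894; α₂ = α₁·K2/[H⁺] = 0.1069
α₁ + 2α₂ = 1.1033
CA = 1.1033 × 2.20 = 2.43 mmol/kg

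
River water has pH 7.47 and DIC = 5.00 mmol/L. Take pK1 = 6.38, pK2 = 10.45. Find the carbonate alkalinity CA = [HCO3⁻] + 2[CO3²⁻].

CA = 4.63 mmol/L

CA = [HCO3⁻] + 2[CO3²⁻] = (α₁ + 2α₂)·DIC
At pH 7.47: [H⁺]/K1 = 10^-1.09 = 0.081283, K2/[H⁺] = 10^-2.98 = 0.0010471
α₁ = 1/(1 + 0.081283 + 0.0010471) = 1/1.0823 = 0.9239; α₂ = α₁·K2/[H⁺] = 0.0009675
α₁ + 2α₂ = 0.9259
CA = 0.9259 × 5.00 = 4.63 mmol/L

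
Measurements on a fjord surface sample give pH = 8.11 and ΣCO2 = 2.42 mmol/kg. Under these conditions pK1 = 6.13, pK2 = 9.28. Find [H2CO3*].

[CO2*] = 0.0235 mmol/kg

α₀ = 1 / (1 + K1/[H⁺] + K1K2/[H⁺]²) = 1 / (1 + 10^+1.98 + 10^+0.81)
   = 1 / (1 + 95.499 + 6.4565) = 1/102.96 = 0.009713
[CO2*] = α₀ × DIC = 0.009713 × 2.42 = 0.0235 mmol/kg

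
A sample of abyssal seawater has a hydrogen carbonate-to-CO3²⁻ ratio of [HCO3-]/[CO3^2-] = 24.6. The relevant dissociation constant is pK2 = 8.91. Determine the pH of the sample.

pH = 7.52

From K2 = [H⁺][CO3^2-]/[HCO3-]:  pH = pK2 − log₁₀([HCO3-]/[CO3^2-])
log₁₀(24.6) = +1.391
pH = 8.91 − (+1.391) = 7.52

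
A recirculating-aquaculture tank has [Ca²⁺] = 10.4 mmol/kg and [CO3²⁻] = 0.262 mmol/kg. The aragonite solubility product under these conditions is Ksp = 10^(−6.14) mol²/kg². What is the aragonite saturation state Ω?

Ω = 3.76

Ksp = 10^(−6.14) = 7.244×10^-7
Ω = [Ca²⁺][CO3²⁻]/Ksp = (10.4×10^-3)(0.262×10^-3) / 7.244×10^-7 = 3.76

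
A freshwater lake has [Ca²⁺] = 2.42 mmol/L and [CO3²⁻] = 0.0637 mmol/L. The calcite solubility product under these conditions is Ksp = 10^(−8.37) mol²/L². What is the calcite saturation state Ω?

Ksp = 10^(−8.37) = 4.266×10^-9
Ω = [Ca²⁺][CO3²⁻]/Ksp = (2.42×10^-3)(0.0637×10^-3) / 4.266×10^-9 = 36.1

Ω = 36.1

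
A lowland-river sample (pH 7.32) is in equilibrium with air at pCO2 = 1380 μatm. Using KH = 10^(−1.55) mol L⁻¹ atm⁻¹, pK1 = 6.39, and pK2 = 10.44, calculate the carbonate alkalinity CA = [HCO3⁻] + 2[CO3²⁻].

CA = 0.332 mmol/L

[CO2*] = KH · pCO2 = 10^(−1.55) × 1380×10^-6 = 3.889×10^-5 mol/L
α₀ = 1/(1 + K1/[H⁺] + K1K2/[H⁺]²) = 1/(1 + 10^+0.93 + 10^-2.19) = 0.1051
DIC = [CO2*]/α₀ = 3.889×10^-5 / 0.1051 = 0.3702 mmol/L
CA = (α₁ + 2α₂)·DIC = (0.8943 + 2×0.0006784) × 0.3702 = 0.332 mmol/L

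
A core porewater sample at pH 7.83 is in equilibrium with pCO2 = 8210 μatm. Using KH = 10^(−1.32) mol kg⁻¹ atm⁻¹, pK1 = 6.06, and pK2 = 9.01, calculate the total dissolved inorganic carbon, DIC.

DIC = 25.1 mmol/kg

[CO2*] = KH · pCO2 = 10^(−1.32) × 8210×10^-6 = 3.930×10^-4 mol/kg
α₀ = 1/(1 + K1/[H⁺] + K1K2/[H⁺]²) = 1/(1 + 10^+1.77 + 10^+0.59) = 0.01568
DIC = [CO2*]/α₀ = 3.930×10^-4 / 0.01568 = 25.1 mmol/kg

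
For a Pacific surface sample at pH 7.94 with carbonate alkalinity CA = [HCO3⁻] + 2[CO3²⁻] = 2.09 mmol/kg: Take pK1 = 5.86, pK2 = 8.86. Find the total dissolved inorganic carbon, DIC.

CA = [HCO3⁻] + 2[CO3²⁻] = (α₁ + 2α₂)·DIC
At pH 7.94: [H⁺]/K1 = 10^-2.08 = 0.0083176, K2/[H⁺] = 10^-0.92 = 0.12023
α₁ = 1/(1 + 0.0083176 + 0.12023) = 1/1.1285 = 0.8861; α₂ = α₁·K2/[H⁺] = 0.1065
α₁ + 2α₂ = 1.0992
DIC = CA / (α₁ + 2α₂) = 2.09 / 1.0992 = 1.90 mmol/kg

DIC = 1.90 mmol/kg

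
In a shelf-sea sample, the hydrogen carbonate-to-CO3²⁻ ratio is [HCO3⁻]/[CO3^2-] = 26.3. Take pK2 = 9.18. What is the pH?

pH = 7.76

From K2 = [H⁺][CO3^2-]/[HCO3⁻]:  pH = pK2 − log₁₀([HCO3⁻]/[CO3^2-])
log₁₀(26.3) = +1.420
pH = 9.18 − (+1.420) = 7.76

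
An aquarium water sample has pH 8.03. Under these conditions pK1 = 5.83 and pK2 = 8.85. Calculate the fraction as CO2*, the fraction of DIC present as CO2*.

α₀ = 1 / (1 + K1/[H⁺] + K1K2/[H⁺]²) = 1 / (1 + 10^+2.20 + 10^+1.38)
   = 1 / (1 + 158.49 + 23.988) = 1/183.48 = 0.005450

α₀ = 0.00545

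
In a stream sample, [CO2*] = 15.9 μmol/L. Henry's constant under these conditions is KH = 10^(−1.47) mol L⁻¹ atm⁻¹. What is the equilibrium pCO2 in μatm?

KH = 10^(−1.47) = 3.388×10^-2 mol L⁻¹ atm⁻¹
pCO2 = [CO2*]/KH = 15.9×10^-6 / 3.388×10^-2 = 4.69×10^-4 atm = 469 μatm

pCO2 = 469 μatm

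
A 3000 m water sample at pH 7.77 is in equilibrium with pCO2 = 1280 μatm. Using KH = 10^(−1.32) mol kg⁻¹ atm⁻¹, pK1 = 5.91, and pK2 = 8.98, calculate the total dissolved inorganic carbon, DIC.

DIC = 4.77 mmol/kg

[CO2*] = KH · pCO2 = 10^(−1.32) × 1280×10^-6 = 6.126×10^-5 mol/kg
α₀ = 1/(1 + K1/[H⁺] + K1K2/[H⁺]²) = 1/(1 + 10^+1.86 + 10^+0.65) = 0.01284
DIC = [CO2*]/α₀ = 6.126×10^-5 / 0.01284 = 4.77 mmol/kg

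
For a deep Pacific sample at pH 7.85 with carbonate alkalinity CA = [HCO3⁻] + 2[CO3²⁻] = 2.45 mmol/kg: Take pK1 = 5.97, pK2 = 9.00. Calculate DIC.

CA = [HCO3⁻] + 2[CO3²⁻] = (α₁ + 2α₂)·DIC
At pH 7.85: [H⁺]/K1 = 10^-1.88 = 0.013183, K2/[H⁺] = 10^-1.15 = 0.070795
α₁ = 1/(1 + 0.013183 + 0.070795) = 1/1.0840 = 0.9225; α₂ = α₁·K2/[H⁺] = 0.06531
α₁ + 2α₂ = 1.0531
DIC = CA / (α₁ + 2α₂) = 2.45 / 1.0531 = 2.33 mmol/kg

DIC = 2.33 mmol/kg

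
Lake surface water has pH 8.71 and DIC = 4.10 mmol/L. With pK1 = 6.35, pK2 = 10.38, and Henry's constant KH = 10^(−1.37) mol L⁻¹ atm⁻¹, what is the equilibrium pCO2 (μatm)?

α₀ = 1 / (1 + K1/[H⁺] + K1K2/[H⁺]²) = 1 / (1 + 10^+2.36 + 10^+0.69)
   = 1 / (1 + 229.09 + 4.8978) = 1/234.98 = 0.004256
[CO2*] = α₀ × DIC = 0.004256 × 4.10 = 0.01745 mmol/L = 17.45 μmol/L
pCO2 = [CO2*]/KH = 1.745×10^-5 / 4.266×10^-2 = 409 μatm

pCO2 = 409 μatm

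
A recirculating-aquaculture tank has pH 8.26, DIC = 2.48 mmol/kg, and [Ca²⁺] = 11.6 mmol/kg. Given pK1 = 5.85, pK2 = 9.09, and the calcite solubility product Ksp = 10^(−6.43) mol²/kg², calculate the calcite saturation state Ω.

α₂ = 1 / (1 + [H⁺]/K2 + [H⁺]²/(K1K2)) = 1 / (1 + 10^+0.83 + 10^-1.58)
   = 1 / (1 + 6.7608 + 0.026303) = 1/7.7871 = 0.1284
[CO3²⁻] = α₂ × DIC = 0.1284 × 2.48 = 0.3185 mmol/kg
Ksp = 10^(−6.43) = 3.715×10^-7
Ω = [Ca²⁺][CO3²⁻]/Ksp = (11.6×10^-3)(3.185×10^-4) / 3.715×10^-7 = 9.94

Ω = 9.94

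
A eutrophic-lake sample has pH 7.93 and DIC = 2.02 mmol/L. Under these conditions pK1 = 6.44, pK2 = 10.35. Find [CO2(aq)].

[CO2*] = 0.0631 mmol/L

α₀ = 1 / (1 + K1/[H⁺] + K1K2/[H⁺]²) = 1 / (1 + 10^+1.49 + 10^-0.93)
   = 1 / (1 + 30.903 + 0.11749) = 1/32.020 = 0.03123
[CO2*] = α₀ × DIC = 0.03123 × 2.02 = 0.0631 mmol/L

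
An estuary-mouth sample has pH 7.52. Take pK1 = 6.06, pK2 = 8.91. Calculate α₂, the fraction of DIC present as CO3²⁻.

α₂ = 1 / (1 + [H⁺]/K2 + [H⁺]²/(K1K2)) = 1 / (1 + 10^+1.39 + 10^-0.07)
   = 1 / (1 + 24.547 + 0.85114) = 1/26.398 = 0.03788

α₂ = 0.0379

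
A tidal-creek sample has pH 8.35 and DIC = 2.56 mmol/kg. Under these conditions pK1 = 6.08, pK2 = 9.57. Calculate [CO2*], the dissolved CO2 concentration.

α₀ = 1 / (1 + K1/[H⁺] + K1K2/[H⁺]²) = 1 / (1 + 10^+2.27 + 10^+1.05)
   = 1 / (1 + 186.21 + 11.220) = 1/198.43 = 0.005040
[CO2*] = α₀ × DIC = 0.005040 × 2.56 = 0.0129 mmol/kg = 12.9 μmol/kg

[CO2*] = 12.9 μmol/kg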